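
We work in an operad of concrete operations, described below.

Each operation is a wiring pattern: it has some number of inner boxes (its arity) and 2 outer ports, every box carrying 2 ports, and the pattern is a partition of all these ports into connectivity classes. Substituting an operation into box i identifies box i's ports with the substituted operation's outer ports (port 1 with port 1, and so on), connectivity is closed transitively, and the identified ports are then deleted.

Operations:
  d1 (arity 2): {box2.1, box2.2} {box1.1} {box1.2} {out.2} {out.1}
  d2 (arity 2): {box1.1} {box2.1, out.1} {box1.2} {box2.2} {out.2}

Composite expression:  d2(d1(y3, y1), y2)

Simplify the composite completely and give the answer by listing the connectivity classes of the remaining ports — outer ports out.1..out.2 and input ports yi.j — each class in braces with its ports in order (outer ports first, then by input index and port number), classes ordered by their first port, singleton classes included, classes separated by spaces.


{out.1, y2.1} {out.2} {y1.1, y1.2} {y2.2} {y3.1} {y3.2}

After gluing at d2, chains via deleted ports link the y-ports.
d1 over (y3, y1) gives {out.1} {out.2} {y1.1, y1.2} {y3.1} {y3.2}, out.j being that stage's outer ports
d2 over (y3, y1, y2) gives {out.1, y2.1} {out.2} {y1.1, y1.2} {y2.2} {y3.1} {y3.2}, out.j being that stage's outer ports


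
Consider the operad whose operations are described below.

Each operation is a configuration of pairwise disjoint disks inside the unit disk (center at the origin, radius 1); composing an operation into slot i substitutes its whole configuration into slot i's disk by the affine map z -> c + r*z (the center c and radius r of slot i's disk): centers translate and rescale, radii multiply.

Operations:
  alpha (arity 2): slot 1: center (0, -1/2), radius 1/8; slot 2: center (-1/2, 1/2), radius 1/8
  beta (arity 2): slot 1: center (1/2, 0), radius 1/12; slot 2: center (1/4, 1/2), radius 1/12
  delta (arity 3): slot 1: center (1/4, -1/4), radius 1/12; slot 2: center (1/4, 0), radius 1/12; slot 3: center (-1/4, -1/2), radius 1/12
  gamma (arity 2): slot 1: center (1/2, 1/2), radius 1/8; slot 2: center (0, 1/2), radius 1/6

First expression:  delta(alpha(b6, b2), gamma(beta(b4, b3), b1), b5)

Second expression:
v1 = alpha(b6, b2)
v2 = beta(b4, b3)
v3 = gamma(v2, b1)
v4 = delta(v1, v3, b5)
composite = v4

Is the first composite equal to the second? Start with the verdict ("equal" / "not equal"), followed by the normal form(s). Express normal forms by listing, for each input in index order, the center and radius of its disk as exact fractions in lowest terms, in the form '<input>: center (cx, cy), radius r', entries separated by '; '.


equal — both sides give b1: center (1/4, 1/24), radius 1/72; b2: center (5/24, -5/24), radius 1/96; b3: center (113/384, 3/64), radius 1/1152; b4: center (19/64, 1/24), radius 1/1152; b5: center (-1/4, -1/2), radius 1/12; b6: center (1/4, -7/24), radius 1/96

In normal form, the first expression is b1: center (1/4, 1/24), radius 1/72; b2: center (5/24, -5/24), radius 1/96; b3: center (113/384, 3/64), radius 1/1152; b4: center (19/64, 1/24), radius 1/1152; b5: center (-1/4, -1/2), radius 1/12; b6: center (1/4, -7/24), radius 1/96
In normal form, the second expression is b1: center (1/4, 1/24), radius 1/72; b2: center (5/24, -5/24), radius 1/96; b3: center (113/384, 3/64), radius 1/1152; b4: center (19/64, 1/24), radius 1/1152; b5: center (-1/4, -1/2), radius 1/12; b6: center (1/4, -7/24), radius 1/96
The normal forms match — equal.


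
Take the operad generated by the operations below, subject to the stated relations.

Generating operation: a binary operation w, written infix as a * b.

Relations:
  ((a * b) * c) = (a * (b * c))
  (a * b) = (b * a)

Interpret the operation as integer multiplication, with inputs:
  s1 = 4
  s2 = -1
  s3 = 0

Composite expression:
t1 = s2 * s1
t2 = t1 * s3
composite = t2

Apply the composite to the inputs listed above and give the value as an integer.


0

(s2 * s1) = -4
((s2 * s1) * s3) = 0


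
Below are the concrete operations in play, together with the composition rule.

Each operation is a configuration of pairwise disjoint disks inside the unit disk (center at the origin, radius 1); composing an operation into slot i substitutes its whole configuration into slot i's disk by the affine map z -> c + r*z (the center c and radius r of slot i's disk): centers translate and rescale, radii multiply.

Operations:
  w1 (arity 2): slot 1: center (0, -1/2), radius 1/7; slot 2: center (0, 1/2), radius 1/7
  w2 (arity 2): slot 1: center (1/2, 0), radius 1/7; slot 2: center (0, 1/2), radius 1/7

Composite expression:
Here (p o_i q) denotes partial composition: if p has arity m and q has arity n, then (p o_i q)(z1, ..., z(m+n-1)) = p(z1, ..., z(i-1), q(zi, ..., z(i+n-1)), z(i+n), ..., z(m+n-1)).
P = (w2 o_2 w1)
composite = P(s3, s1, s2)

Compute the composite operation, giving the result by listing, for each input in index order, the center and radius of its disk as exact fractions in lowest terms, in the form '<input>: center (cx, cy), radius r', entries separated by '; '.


s1: center (0, 3/7), radius 1/49; s2: center (0, 4/7), radius 1/49; s3: center (1/2, 0), radius 1/7

Each s-disk chains the slot maps above it in w2; radii multiply.
s3: after 1 affine step, its disk has center (1/2, 0), radius 1/7
s1: after 2 affine steps, its disk has center (0, 3/7), radius 1/49
s2: after 2 affine steps, its disk has center (0, 4/7), radius 1/49


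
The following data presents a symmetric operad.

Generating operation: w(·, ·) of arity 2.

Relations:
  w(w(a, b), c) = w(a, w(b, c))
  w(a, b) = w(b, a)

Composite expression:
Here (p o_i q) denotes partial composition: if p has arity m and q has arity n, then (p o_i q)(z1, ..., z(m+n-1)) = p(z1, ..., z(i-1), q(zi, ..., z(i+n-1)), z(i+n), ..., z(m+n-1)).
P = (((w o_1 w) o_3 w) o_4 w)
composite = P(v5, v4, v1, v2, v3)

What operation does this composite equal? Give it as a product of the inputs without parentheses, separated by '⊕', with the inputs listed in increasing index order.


Both nesting and order wash out for w; what remains is which v's occur.
w(v5, v4) linearizes to v5 ⊕ v4
w(v2, v3) linearizes to v2 ⊕ v3
w(v1, w(v2, v3)) linearizes to v1 ⊕ v2 ⊕ v3
w(w(v5, v4), w(v1, w(v2, v3))) linearizes to v5 ⊕ v4 ⊕ v1 ⊕ v2 ⊕ v3
commutativity sorts the factors: v1 ⊕ v2 ⊕ v3 ⊕ v4 ⊕ v5

v1 ⊕ v2 ⊕ v3 ⊕ v4 ⊕ v5


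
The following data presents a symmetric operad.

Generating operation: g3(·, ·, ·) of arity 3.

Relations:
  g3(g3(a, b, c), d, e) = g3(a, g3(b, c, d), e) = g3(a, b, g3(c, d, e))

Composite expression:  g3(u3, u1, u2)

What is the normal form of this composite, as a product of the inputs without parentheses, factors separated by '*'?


u3 * u1 * u2

Under associativity of g3, the answer is the u's in reading order.
g3(u3, u1, u2) collapses to u3 * u1 * u2


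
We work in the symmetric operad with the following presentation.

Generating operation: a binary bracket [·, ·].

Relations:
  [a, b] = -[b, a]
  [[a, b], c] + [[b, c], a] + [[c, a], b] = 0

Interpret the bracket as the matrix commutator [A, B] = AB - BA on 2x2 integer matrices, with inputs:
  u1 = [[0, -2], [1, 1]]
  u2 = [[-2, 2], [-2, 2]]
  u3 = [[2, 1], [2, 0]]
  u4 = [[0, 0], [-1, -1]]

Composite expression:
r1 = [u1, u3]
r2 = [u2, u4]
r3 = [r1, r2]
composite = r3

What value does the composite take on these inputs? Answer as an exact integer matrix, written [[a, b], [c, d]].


[[-10, 32], [-76, 10]]

[u1, u3] = [[-5, 3], [4, 5]]
[u2, u4] = [[-2, -2], [-6, 2]]
[[u1, u3], [u2, u4]] = [[-10, 32], [-76, 10]]


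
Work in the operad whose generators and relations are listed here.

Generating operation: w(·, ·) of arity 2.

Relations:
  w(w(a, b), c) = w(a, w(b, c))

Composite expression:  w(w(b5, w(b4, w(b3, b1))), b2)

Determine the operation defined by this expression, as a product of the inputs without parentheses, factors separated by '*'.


b5 * b4 * b3 * b1 * b2

The w-tree's shape is irrelevant; the b-reading-order decides.
w(b3, b1) reduces to b3 * b1
w(b4, w(b3, b1)) reduces to b4 * b3 * b1
w(b5, w(b4, w(b3, b1))) reduces to b5 * b4 * b3 * b1
w(w(b5, w(b4, w(b3, b1))), b2) reduces to b5 * b4 * b3 * b1 * b2


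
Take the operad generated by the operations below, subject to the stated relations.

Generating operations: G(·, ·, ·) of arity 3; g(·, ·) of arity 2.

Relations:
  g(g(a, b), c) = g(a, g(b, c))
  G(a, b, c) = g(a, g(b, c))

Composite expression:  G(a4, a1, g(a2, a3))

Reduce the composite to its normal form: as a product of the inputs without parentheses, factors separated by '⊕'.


All parenthesizations of G agree; list the a-inputs left to right.
g(a2, a3) linearizes to a2 ⊕ a3
G(a4, a1, g(a2, a3)) linearizes to a4 ⊕ a1 ⊕ a2 ⊕ a3

a4 ⊕ a1 ⊕ a2 ⊕ a3


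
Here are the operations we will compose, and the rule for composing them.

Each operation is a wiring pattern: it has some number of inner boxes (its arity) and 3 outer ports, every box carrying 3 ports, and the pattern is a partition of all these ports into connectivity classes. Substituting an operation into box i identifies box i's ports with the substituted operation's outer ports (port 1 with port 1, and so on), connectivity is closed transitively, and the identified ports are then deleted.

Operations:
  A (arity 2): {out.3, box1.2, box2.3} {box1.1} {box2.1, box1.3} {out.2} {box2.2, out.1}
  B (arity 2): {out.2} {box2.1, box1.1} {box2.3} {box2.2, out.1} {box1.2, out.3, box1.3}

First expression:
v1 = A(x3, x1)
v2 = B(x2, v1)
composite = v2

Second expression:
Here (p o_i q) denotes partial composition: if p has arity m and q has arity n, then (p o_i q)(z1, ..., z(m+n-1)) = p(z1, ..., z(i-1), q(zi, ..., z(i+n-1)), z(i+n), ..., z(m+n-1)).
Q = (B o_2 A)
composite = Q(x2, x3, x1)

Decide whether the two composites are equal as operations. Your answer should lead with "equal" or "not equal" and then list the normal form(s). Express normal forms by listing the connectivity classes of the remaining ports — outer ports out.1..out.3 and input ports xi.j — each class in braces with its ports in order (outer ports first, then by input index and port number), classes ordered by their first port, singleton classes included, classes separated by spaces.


In normal form, the first expression is {out.1} {out.2} {out.3, x2.2, x2.3} {x1.1, x3.3} {x1.2, x2.1} {x1.3, x3.2} {x3.1}
In normal form, the second expression is {out.1} {out.2} {out.3, x2.2, x2.3} {x1.1, x3.3} {x1.2, x2.1} {x1.3, x3.2} {x3.1}
Same normal form: equal.

equal — both sides give {out.1} {out.2} {out.3, x2.2, x2.3} {x1.1, x3.3} {x1.2, x2.1} {x1.3, x3.2} {x3.1}


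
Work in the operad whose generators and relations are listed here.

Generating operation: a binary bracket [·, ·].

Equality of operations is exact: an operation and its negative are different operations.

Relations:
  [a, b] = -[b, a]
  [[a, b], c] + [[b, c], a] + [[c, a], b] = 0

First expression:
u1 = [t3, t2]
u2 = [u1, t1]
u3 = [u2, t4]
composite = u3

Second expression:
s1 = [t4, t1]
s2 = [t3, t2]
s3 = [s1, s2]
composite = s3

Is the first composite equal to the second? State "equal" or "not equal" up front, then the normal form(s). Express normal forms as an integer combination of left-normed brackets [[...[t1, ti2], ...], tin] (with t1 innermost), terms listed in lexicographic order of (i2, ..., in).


The first expression reduces to [[[t1, t2], t3], t4] - [[[t1, t3], t2], t4]
The second expression reduces to [[[t1, t4], t2], t3] - [[[t1, t4], t3], t2]
The normal forms differ: not equal.

not equal; the first gives [[[t1, t2], t3], t4] - [[[t1, t3], t2], t4] and the second [[[t1, t4], t2], t3] - [[[t1, t4], t3], t2]


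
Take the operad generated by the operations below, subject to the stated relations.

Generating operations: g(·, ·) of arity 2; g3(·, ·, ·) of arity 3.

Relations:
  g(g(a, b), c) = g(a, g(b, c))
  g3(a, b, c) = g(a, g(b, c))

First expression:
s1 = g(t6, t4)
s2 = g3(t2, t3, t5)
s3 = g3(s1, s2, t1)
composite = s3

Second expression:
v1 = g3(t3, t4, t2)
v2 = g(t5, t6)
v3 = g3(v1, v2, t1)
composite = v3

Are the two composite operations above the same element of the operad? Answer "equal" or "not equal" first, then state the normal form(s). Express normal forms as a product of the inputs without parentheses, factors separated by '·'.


not equal; first: t6 · t4 · t2 · t3 · t5 · t1; second: t3 · t4 · t2 · t5 · t6 · t1

Reducing the first expression gives t6 · t4 · t2 · t3 · t5 · t1
Reducing the second expression gives t3 · t4 · t2 · t5 · t6 · t1
No match — not equal.


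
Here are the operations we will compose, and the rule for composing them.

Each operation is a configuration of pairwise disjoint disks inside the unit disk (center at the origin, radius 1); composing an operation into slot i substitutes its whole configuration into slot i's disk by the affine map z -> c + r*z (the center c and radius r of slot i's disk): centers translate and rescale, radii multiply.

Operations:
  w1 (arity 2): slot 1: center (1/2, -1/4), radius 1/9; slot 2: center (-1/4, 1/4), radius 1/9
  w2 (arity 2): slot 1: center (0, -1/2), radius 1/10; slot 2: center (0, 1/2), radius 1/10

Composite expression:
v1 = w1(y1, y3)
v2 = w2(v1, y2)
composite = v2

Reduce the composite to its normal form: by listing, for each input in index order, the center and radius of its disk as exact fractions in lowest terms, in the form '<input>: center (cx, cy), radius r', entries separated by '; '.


y1: center (1/20, -21/40), radius 1/90; y2: center (0, 1/2), radius 1/10; y3: center (-1/40, -19/40), radius 1/90


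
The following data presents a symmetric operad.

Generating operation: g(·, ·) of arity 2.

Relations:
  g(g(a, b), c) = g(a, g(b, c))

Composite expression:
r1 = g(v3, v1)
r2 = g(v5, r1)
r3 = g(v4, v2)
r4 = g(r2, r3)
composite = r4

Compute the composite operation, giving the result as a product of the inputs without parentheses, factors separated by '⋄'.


Every regrouping of g is equal, so read the v-inputs in written order.
g(v3, v1) flattens to v3 ⋄ v1
g(v5, g(v3, v1)) flattens to v5 ⋄ v3 ⋄ v1
g(v4, v2) flattens to v4 ⋄ v2
g(g(v5, g(v3, v1)), g(v4, v2)) flattens to v5 ⋄ v3 ⋄ v1 ⋄ v4 ⋄ v2

v5 ⋄ v3 ⋄ v1 ⋄ v4 ⋄ v2


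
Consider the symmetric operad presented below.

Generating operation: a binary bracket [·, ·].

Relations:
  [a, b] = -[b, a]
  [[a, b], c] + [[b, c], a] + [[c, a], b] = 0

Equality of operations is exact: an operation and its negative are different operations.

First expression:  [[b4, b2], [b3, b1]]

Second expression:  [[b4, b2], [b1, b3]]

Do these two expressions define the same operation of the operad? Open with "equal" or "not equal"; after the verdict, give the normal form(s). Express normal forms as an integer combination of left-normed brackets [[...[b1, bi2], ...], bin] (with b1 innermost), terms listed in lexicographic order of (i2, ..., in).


not equal — first -[[[b1, b3], b2], b4] + [[[b1, b3], b4], b2], second [[[b1, b3], b2], b4] - [[[b1, b3], b4], b2]


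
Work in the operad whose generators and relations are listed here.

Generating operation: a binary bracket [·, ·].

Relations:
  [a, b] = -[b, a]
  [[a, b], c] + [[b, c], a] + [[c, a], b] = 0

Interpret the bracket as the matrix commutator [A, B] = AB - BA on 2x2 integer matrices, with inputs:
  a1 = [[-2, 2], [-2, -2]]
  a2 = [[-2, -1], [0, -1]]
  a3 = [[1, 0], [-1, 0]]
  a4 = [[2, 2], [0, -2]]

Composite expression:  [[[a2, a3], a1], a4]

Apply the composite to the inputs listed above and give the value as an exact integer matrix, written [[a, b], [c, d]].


[[-8, -16], [16, 8]]

[a2, a3] = [[1, 1], [-1, -1]]
[[a2, a3], a1] = [[0, 4], [4, 0]]
[[[a2, a3], a1], a4] = [[-8, -16], [16, 8]]


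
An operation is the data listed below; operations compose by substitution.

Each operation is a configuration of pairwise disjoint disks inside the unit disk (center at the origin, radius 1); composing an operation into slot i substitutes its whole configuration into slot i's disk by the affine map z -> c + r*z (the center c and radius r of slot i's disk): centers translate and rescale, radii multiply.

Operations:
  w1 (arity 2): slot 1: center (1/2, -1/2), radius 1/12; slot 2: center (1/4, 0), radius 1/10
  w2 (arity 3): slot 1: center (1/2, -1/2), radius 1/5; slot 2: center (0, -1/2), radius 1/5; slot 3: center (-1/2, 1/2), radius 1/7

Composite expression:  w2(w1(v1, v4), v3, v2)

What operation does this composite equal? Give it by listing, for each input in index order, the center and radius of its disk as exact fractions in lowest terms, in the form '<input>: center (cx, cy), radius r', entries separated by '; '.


v1: center (3/5, -3/5), radius 1/60; v2: center (-1/2, 1/2), radius 1/7; v3: center (0, -1/2), radius 1/5; v4: center (11/20, -1/2), radius 1/50

Nesting under w2 composes maps z -> c + r*z down each v-path.
v1 passes through 2 substitutions, ending at center (3/5, -3/5), radius 1/60
v4 passes through 2 substitutions, ending at center (11/20, -1/2), radius 1/50
v3 passes through 1 substitution, ending at center (0, -1/2), radius 1/5
v2 passes through 1 substitution, ending at center (-1/2, 1/2), radius 1/7


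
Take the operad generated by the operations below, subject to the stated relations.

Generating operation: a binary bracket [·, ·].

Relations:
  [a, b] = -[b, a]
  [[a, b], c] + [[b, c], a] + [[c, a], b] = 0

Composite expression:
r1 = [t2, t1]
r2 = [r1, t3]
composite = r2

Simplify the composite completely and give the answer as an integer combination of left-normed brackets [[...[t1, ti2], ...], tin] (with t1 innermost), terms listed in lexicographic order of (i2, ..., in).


Expand each bracket as ab - ba; the t1-initial words give the coefficients.
Composite bracket: [[t2, t1], t3]
The bracket unfolds into 4 signed words via [a, b] = ab - ba (2^2 = 4).
Keep just the words that open with t1:
  sign of t1t2t3 is -1, so it contributes -[[t1, t2], t3]

-[[t1, t2], t3]


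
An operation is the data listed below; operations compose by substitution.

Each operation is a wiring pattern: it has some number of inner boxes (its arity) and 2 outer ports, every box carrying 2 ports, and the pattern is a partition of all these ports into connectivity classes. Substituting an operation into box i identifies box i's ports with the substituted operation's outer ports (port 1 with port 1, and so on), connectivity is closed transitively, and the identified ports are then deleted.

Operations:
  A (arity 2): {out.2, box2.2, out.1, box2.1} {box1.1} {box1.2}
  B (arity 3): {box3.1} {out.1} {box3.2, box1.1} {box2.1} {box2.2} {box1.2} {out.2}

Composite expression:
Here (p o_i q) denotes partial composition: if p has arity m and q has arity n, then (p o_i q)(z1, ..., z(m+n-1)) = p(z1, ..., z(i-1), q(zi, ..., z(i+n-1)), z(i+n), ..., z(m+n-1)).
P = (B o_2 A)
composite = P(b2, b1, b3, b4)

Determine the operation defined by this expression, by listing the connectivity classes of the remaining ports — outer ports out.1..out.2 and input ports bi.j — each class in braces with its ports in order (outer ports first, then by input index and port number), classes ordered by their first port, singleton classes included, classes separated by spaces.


Substituting into B glues patterns; closure does the rest.
stage A: inputs (b1, b3), connectivity {out.1, out.2, b3.1, b3.2} {b1.1} {b1.2}, out.j its boundary
stage B: inputs (b2, b1, b3, b4), connectivity {out.1} {out.2} {b1.1} {b1.2} {b2.1, b4.2} {b2.2} {b3.1, b3.2} {b4.1}, out.j its boundary

{out.1} {out.2} {b1.1} {b1.2} {b2.1, b4.2} {b2.2} {b3.1, b3.2} {b4.1}


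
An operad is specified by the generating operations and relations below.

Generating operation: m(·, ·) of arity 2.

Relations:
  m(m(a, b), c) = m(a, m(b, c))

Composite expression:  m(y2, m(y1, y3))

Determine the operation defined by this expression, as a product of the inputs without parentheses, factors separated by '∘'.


Key point: m is associative — brackets drop, the y-order remains.
m(y1, y3) collapses to y1 ∘ y3
m(y2, m(y1, y3)) collapses to y2 ∘ y1 ∘ y3

y2 ∘ y1 ∘ y3


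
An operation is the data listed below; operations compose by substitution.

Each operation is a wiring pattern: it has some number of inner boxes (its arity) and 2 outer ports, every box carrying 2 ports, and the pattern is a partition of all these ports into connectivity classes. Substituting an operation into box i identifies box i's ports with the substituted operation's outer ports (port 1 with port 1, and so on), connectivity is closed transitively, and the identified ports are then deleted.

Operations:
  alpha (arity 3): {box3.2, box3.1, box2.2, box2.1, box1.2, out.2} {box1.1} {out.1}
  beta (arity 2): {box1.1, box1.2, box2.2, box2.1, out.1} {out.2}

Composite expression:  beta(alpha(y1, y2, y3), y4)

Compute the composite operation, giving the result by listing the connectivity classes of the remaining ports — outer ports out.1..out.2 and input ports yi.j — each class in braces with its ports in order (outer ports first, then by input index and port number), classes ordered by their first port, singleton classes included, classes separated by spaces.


After gluing at beta, chains via deleted ports link the y-ports.
after alpha, the pattern on (y1, y2, y3) reads {out.1} {out.2, y1.2, y2.1, y2.2, y3.1, y3.2} {y1.1} (out.j = its outer ports)
after beta, the pattern on (y1, y2, y3, y4) reads {out.1, y1.2, y2.1, y2.2, y3.1, y3.2, y4.1, y4.2} {out.2} {y1.1} (out.j = its outer ports)

{out.1, y1.2, y2.1, y2.2, y3.1, y3.2, y4.1, y4.2} {out.2} {y1.1}


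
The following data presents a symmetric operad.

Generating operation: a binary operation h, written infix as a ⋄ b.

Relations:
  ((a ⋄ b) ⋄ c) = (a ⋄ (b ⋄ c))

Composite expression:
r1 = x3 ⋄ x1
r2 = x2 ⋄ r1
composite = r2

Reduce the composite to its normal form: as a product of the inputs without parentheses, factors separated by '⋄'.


x2 ⋄ x3 ⋄ x1

Key point: h is associative — brackets drop, the x-order remains.
(x3 ⋄ x1) flattens to x3 ⋄ x1
(x2 ⋄ (x3 ⋄ x1)) flattens to x2 ⋄ x3 ⋄ x1


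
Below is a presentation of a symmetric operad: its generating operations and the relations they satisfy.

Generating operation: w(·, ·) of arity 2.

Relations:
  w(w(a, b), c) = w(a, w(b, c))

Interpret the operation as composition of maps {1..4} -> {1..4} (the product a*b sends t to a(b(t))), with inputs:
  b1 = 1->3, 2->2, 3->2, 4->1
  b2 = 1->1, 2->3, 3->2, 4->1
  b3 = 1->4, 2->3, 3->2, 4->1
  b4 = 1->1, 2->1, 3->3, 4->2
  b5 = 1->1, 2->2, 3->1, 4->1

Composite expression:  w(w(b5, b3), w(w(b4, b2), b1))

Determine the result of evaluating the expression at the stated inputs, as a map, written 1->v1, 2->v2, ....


1->1, 2->2, 3->2, 4->1

w(b5, b3) = 1->1, 2->1, 3->2, 4->1
w(b4, b2) = 1->1, 2->3, 3->1, 4->1
w(w(b4, b2), b1) = 1->1, 2->3, 3->3, 4->1
w(w(b5, b3), w(w(b4, b2), b1)) = 1->1, 2->2, 3->2, 4->1


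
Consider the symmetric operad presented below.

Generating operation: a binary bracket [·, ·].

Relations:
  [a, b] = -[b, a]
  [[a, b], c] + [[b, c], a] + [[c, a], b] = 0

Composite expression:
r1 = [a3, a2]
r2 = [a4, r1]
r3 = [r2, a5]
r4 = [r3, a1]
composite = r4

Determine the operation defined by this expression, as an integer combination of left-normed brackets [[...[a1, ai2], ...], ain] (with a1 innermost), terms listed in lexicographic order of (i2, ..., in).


-[[[[a1, a2], a3], a4], a5] + [[[[a1, a3], a2], a4], a5] + [[[[a1, a4], a2], a3], a5] - [[[[a1, a4], a3], a2], a5] + [[[[a1, a5], a2], a3], a4] - [[[[a1, a5], a3], a2], a4] - [[[[a1, a5], a4], a2], a3] + [[[[a1, a5], a4], a3], a2]

Skip Jacobi rewriting: expand, keep a1-initial words, read off terms.
Composite bracket: [[[a4, [a3, a2]], a5], a1]
Expanding via [a, b] = ab - ba: 16 signed words (2^4 = 16).
Collect the words opening with a1:
  sign of a1a2a3a4a5 is -1, so it contributes -[[[[a1, a2], a3], a4], a5]
  sign of a1a3a2a4a5 is +1, so it contributes +[[[[a1, a3], a2], a4], a5]
  sign of a1a4a2a3a5 is +1, so it contributes +[[[[a1, a4], a2], a3], a5]
  sign of a1a4a3a2a5 is -1, so it contributes -[[[[a1, a4], a3], a2], a5]
  sign of a1a5a2a3a4 is +1, so it contributes +[[[[a1, a5], a2], a3], a4]
  sign of a1a5a3a2a4 is -1, so it contributes -[[[[a1, a5], a3], a2], a4]
  sign of a1a5a4a2a3 is -1, so it contributes -[[[[a1, a5], a4], a2], a3]
  sign of a1a5a4a3a2 is +1, so it contributes +[[[[a1, a5], a4], a3], a2]


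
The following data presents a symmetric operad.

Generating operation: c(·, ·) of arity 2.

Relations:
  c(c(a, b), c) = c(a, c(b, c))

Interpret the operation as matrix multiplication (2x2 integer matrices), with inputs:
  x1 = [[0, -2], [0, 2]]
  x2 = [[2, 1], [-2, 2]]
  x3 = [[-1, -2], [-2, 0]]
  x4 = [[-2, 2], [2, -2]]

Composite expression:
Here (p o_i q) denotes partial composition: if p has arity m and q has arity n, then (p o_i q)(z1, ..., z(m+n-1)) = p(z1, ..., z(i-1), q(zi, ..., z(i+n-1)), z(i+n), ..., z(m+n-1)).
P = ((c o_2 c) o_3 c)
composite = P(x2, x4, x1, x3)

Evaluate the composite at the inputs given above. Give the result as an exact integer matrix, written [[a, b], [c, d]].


c(x1, x3) = [[4, 0], [-4, 0]]
c(x4, c(x1, x3)) = [[-16, 0], [16, 0]]
c(x2, c(x4, c(x1, x3))) = [[-16, 0], [64, 0]]

[[-16, 0], [64, 0]]


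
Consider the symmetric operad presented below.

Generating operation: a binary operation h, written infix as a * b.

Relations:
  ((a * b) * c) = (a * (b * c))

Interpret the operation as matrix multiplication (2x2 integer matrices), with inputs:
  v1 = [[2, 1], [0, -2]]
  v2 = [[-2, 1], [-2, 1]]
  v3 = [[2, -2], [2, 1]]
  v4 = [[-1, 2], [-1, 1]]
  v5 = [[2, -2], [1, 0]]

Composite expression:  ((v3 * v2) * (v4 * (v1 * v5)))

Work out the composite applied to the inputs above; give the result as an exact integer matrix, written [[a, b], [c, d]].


[[0, 0], [33, -12]]


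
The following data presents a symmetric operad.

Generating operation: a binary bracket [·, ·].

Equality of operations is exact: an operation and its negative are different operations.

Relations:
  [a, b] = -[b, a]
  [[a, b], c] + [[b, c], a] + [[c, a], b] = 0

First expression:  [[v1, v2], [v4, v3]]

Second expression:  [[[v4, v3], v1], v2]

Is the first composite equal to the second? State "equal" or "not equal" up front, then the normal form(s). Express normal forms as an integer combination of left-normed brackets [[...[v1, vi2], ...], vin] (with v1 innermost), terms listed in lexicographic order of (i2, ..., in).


not equal — first -[[[v1, v2], v3], v4] + [[[v1, v2], v4], v3], second [[[v1, v3], v4], v2] - [[[v1, v4], v3], v2]

The first composite normalizes to -[[[v1, v2], v3], v4] + [[[v1, v2], v4], v3]
The second composite normalizes to [[[v1, v3], v4], v2] - [[[v1, v4], v3], v2]
No match — not equal.


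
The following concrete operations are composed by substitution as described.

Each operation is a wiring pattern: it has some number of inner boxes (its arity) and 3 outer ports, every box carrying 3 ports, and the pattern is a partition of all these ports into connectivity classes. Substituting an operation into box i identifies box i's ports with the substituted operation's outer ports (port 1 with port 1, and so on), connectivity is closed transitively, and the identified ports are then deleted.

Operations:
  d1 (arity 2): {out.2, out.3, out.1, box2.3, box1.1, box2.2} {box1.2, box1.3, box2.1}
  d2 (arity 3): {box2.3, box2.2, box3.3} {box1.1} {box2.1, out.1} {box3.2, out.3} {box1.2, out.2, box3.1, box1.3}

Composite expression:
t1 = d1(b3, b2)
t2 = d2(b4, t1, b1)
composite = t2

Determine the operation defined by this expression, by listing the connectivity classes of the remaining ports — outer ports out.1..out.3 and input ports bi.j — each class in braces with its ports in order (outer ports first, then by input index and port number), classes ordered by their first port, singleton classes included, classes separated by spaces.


{out.1, b1.3, b2.2, b2.3, b3.1} {out.2, b1.1, b4.2, b4.3} {out.3, b1.2} {b2.1, b3.2, b3.3} {b4.1}


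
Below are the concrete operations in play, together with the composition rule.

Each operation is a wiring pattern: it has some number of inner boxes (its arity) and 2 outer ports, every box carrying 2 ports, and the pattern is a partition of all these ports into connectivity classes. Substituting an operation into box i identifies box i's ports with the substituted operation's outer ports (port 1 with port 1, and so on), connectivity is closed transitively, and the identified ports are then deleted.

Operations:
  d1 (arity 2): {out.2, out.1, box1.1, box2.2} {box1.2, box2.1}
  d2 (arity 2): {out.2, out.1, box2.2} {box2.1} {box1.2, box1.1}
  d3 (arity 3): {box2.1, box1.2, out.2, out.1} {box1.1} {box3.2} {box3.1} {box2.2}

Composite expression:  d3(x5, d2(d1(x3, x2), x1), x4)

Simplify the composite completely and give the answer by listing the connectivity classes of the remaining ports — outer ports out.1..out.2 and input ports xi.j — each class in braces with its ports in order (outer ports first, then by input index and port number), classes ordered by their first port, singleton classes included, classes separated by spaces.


{out.1, out.2, x1.2, x5.2} {x1.1} {x2.1, x3.2} {x2.2, x3.1} {x4.1} {x4.2} {x5.1}


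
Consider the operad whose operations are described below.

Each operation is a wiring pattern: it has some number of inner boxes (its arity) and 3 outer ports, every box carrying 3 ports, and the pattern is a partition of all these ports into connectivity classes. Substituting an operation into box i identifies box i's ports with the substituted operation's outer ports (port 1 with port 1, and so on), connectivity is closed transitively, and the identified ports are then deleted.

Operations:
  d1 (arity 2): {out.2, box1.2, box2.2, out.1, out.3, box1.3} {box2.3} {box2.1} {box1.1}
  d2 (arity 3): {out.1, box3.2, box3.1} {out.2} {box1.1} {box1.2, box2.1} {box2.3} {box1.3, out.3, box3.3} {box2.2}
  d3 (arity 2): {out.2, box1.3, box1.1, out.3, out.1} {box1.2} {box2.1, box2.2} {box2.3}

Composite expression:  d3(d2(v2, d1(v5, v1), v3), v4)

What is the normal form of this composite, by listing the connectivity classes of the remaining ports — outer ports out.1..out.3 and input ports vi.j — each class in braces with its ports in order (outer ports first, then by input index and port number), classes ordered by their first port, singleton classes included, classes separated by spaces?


{out.1, out.2, out.3, v2.3, v3.1, v3.2, v3.3} {v1.1} {v1.2, v2.2, v5.2, v5.3} {v1.3} {v2.1} {v4.1, v4.2} {v4.3} {v5.1}

Substituting into d3 glues patterns; closure does the rest.
stage d1: inputs (v5, v1), connectivity {out.1, out.2, out.3, v1.2, v5.2, v5.3} {v1.1} {v1.3} {v5.1}, out.j its boundary
stage d2: inputs (v2, v5, v1, v3), connectivity {out.1, v3.1, v3.2} {out.2} {out.3, v2.3, v3.3} {v1.1} {v1.2, v2.2, v5.2, v5.3} {v1.3} {v2.1} {v5.1}, out.j its boundary
stage d3: inputs (v2, v5, v1, v3, v4), connectivity {out.1, out.2, out.3, v2.3, v3.1, v3.2, v3.3} {v1.1} {v1.2, v2.2, v5.2, v5.3} {v1.3} {v2.1} {v4.1, v4.2} {v4.3} {v5.1}, out.j its boundary


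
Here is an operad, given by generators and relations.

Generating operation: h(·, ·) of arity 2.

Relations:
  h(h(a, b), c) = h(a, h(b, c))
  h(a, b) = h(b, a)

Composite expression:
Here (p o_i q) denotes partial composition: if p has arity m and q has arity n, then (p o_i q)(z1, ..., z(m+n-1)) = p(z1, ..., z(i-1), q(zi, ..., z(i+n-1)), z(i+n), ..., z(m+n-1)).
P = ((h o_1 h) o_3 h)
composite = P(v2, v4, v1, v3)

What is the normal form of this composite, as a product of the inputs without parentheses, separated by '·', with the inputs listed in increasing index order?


Key point: h commutes, so take the v-inputs in any fixed order.
h(v2, v4) unparenthesizes to v2 · v4
h(v1, v3) unparenthesizes to v1 · v3
h(h(v2, v4), h(v1, v3)) unparenthesizes to v2 · v4 · v1 · v3
reordering the factors by index: v1 · v2 · v3 · v4

v1 · v2 · v3 · v4


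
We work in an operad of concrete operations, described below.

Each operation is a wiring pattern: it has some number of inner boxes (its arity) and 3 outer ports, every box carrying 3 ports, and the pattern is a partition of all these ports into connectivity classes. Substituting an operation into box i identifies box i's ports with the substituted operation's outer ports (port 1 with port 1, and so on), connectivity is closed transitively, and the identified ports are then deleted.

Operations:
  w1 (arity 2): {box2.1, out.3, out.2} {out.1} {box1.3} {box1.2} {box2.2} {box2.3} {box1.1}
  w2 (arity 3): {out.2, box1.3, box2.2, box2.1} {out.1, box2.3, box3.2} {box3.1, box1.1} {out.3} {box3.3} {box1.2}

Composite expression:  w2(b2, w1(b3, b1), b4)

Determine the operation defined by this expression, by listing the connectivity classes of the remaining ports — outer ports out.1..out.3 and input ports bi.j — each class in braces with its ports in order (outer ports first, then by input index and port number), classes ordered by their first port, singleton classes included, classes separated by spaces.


Treat the ports identified at w2 as solder joints: merge, then drop.
stage w1: inputs (b3, b1), connectivity {out.1} {out.2, out.3, b1.1} {b1.2} {b1.3} {b3.1} {b3.2} {b3.3}, out.j its boundary
stage w2: inputs (b2, b3, b1, b4), connectivity {out.1, out.2, b1.1, b2.3, b4.2} {out.3} {b1.2} {b1.3} {b2.1, b4.1} {b2.2} {b3.1} {b3.2} {b3.3} {b4.3}, out.j its boundary

{out.1, out.2, b1.1, b2.3, b4.2} {out.3} {b1.2} {b1.3} {b2.1, b4.1} {b2.2} {b3.1} {b3.2} {b3.3} {b4.3}


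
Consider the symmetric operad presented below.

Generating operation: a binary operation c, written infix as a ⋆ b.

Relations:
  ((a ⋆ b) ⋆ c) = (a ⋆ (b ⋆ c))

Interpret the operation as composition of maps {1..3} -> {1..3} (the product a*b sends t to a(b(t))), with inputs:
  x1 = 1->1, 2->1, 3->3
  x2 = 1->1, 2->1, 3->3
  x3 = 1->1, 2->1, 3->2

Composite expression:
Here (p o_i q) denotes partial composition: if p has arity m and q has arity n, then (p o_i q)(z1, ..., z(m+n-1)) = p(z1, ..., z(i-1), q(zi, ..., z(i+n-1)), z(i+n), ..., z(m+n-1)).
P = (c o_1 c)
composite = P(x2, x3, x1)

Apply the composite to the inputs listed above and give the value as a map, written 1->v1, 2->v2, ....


(x2 ⋆ x3) = 1->1, 2->1, 3->1
((x2 ⋆ x3) ⋆ x1) = 1->1, 2->1, 3->1

1->1, 2->1, 3->1


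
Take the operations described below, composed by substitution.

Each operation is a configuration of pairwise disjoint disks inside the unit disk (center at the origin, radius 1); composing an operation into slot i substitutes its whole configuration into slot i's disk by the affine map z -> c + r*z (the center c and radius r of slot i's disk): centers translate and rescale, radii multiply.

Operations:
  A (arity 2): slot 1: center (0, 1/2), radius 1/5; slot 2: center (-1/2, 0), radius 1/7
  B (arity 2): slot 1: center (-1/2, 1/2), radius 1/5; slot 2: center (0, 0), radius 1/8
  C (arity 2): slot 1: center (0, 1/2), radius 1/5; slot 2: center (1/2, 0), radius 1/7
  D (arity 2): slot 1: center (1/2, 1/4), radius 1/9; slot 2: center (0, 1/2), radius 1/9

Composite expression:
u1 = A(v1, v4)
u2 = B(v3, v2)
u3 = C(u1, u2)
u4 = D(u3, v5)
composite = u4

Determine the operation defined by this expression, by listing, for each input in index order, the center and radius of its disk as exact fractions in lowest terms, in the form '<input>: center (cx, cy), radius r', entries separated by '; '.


v1: center (1/2, 19/60), radius 1/225; v2: center (5/9, 1/4), radius 1/504; v3: center (23/42, 65/252), radius 1/315; v4: center (22/45, 11/36), radius 1/315; v5: center (0, 1/2), radius 1/9


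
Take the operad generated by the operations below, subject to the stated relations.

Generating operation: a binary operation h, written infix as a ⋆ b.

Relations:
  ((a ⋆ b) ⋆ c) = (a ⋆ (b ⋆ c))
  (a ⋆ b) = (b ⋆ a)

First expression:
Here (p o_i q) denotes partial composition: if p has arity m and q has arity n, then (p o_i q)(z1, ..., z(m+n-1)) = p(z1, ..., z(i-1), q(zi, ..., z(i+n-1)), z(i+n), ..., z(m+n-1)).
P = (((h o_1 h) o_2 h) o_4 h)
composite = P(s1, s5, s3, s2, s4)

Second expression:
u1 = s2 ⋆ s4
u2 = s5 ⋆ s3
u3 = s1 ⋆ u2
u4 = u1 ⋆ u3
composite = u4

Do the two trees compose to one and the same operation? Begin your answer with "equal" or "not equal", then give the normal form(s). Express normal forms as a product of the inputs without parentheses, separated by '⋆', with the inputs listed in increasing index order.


The first composite normalizes to s1 ⋆ s2 ⋆ s3 ⋆ s4 ⋆ s5
The second composite normalizes to s1 ⋆ s2 ⋆ s3 ⋆ s4 ⋆ s5
The forms coincide; equal.

equal: each reduces to s1 ⋆ s2 ⋆ s3 ⋆ s4 ⋆ s5


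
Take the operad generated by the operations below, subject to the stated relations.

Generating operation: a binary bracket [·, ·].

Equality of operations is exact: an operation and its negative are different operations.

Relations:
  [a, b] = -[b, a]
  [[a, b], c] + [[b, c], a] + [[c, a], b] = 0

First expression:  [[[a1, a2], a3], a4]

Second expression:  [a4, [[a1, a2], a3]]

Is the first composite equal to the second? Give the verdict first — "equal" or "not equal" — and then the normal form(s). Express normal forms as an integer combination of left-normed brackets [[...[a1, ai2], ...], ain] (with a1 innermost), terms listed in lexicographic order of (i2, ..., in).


not equal: they reduce to [[[a1, a2], a3], a4] and -[[[a1, a2], a3], a4]


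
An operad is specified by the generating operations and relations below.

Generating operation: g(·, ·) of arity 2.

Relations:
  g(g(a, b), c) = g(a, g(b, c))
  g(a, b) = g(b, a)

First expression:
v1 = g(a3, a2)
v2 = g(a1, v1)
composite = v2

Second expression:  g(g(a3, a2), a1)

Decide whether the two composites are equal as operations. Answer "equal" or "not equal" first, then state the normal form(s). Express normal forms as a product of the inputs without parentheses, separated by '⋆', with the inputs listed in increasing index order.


equal — both sides give a1 ⋆ a2 ⋆ a3

The first expression, normalized: a1 ⋆ a2 ⋆ a3
The second expression, normalized: a1 ⋆ a2 ⋆ a3
The forms coincide; equal.


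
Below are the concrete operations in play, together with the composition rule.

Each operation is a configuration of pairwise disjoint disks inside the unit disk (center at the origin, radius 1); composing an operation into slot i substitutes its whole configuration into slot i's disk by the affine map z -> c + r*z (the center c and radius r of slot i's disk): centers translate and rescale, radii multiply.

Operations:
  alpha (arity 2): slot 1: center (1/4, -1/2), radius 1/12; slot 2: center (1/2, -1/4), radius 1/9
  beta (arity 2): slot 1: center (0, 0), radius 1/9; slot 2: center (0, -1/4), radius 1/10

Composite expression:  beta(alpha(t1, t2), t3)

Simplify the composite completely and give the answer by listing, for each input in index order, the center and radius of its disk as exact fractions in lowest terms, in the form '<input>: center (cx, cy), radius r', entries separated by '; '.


Below beta, radii multiply path by path; the t-disk centers shift.
t1: after 2 affine steps, its disk has center (1/36, -1/18), radius 1/108
t2: after 2 affine steps, its disk has center (1/18, -1/36), radius 1/81
t3: after 1 affine step, its disk has center (0, -1/4), radius 1/10

t1: center (1/36, -1/18), radius 1/108; t2: center (1/18, -1/36), radius 1/81; t3: center (0, -1/4), radius 1/10


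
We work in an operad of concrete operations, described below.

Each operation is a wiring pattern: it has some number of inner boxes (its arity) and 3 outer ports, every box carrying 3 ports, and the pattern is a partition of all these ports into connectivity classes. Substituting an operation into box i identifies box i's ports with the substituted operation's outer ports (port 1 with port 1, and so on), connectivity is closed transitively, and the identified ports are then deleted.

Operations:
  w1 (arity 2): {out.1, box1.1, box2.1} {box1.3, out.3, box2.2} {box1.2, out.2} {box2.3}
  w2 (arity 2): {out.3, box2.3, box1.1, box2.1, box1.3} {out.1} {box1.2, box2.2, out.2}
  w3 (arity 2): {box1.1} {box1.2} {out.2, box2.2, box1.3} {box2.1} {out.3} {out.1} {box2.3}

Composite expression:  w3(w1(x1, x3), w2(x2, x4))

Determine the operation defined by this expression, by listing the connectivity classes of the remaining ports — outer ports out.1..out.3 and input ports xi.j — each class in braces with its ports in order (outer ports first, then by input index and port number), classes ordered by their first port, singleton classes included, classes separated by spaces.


{out.1} {out.2, x1.3, x2.2, x3.2, x4.2} {out.3} {x1.1, x3.1} {x1.2} {x2.1, x2.3, x4.1, x4.3} {x3.3}

Substituting into w3 glues patterns; closure does the rest.
through w1, on inputs (x1, x3): {out.1, x1.1, x3.1} {out.2, x1.2} {out.3, x1.3, x3.2} {x3.3} (out.j = stage outer ports)
through w2, on inputs (x2, x4): {out.1} {out.2, x2.2, x4.2} {out.3, x2.1, x2.3, x4.1, x4.3} (out.j = stage outer ports)
through w3, on inputs (x1, x3, x2, x4): {out.1} {out.2, x1.3, x2.2, x3.2, x4.2} {out.3} {x1.1, x3.1} {x1.2} {x2.1, x2.3, x4.1, x4.3} {x3.3} (out.j = stage outer ports)
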